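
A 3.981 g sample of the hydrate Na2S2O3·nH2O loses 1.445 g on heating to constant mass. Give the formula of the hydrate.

Mass of anhydrous Na2S2O3 = 3.981 − 1.445 = 2.536 g
mol H2O = 1.445 / 18.02 = 0.08019
Molar mass of Na2S2O3 = 158.12 g/mol → mol Na2S2O3 = 2.536 / 158.12 = 0.01604
n = 0.08019 / 0.01604 = 5.00 ≈ 5 → Na2S2O3·5H2O

Na2S2O3·5H2O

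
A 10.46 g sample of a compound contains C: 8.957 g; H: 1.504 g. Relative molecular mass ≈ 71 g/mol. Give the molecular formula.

C: 8.957 g ÷ 12.01 g/mol = 0.7458 mol
H: 1.504 g ÷ 1.008 g/mol = 1.492 mol
Smallest is C at 0.7458 mol; normalising gives C 1.000, H 2.001
→ CH2
Empirical-formula mass = 14.03 g/mol
n = 71 / 14.03 = 5.06 ≈ 5
Molecular formula = (CH2)×5 = C5H10

C5H10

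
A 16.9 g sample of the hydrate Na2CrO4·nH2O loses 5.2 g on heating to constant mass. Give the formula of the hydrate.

Mass of anhydrous Na2CrO4 = 16.9 − 5.2 = 11.7 g
mol H2O = 5.2 / 18.02 = 0.2886
Molar mass of Na2CrO4 = 161.98 g/mol → mol Na2CrO4 = 11.7 / 161.98 = 0.07223
n = 0.2886 / 0.07223 = 4.00 ≈ 4 → Na2CrO4·4H2O

Na2CrO4·4H2O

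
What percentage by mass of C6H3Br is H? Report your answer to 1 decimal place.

2.0%

Molar mass = 6(12.01) + 3(1.008) + 1(79.90) = 154.984 g/mol
Mass of H per mole = 3 × 1.008 = 3.024 g
% H = 3.024 / 154.984 × 100 = 2.0%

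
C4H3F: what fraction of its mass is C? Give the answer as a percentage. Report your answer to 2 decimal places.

Molar mass = 4(12.01) + 3(1.008) + 1(19.00) = 70.064 g/mol
Mass of C per mole = 4 × 12.01 = 48.040 g
% C = 48.040 / 70.064 × 100 = 68.57%

68.57%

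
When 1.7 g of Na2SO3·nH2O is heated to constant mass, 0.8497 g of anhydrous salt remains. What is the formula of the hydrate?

Mass of water lost = 1.7 − 0.8497 = 0.8503 g → 0.8503 / 18.02 = 0.04719 mol H2O
Molar mass of Na2SO3 = 126.05 g/mol → mol Na2SO3 = 0.8497 / 126.05 = 0.006741
n = 0.04719 / 0.006741 = 7.00 ≈ 7 → Na2SO3·7H2O

Na2SO3·7H2O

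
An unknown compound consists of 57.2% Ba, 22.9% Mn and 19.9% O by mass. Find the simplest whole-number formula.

BaMnO3

Assume 100 g: 57.2 g Ba, 22.9 g Mn, 19.9 g O.
Ba: 57.2 g ÷ 137.33 g/mol = 0.4165 mol
Mn: 22.9 g ÷ 54.94 g/mol = 0.4168 mol
O: 19.9 g ÷ 16.00 g/mol = 1.244 mol
Smallest is Ba at 0.4165 mol; normalising gives Ba 1.000, Mn 1.001, O 2.986
≈ 1:1:3 → BaMnO3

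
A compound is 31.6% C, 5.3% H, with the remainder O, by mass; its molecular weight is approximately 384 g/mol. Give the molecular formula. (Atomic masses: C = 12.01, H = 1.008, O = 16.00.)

Assume 100 g: 31.6 g C, 5.3 g H, 63.1 g O.
C: 31.6 g ÷ 12.01 g/mol = 2.631 mol
H: 5.3 g ÷ 1.008 g/mol = 5.258 mol
O: 63.1 g ÷ 16.00 g/mol = 3.944 mol
Smallest is C at 2.631 mol; normalising gives C 1.000, H 1.998, O 1.499
×2: C 2.00, H 4.00, O 3.00 → C2H4O3
Empirical-formula mass = 76.05 g/mol
n = 384 / 76.05 = 5.05 ≈ 5
Molecular formula = (C2H4O3)×5 = C10H20O15

C10H20O15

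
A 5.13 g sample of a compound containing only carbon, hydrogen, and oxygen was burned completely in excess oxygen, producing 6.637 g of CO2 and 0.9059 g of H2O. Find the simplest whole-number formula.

C3H2O4

mol C = 6.637 / 44.01 = 0.1508; mass C = 0.1508 × 12.01 = 1.811 g
mol H = 2 × (0.9059 / 18.02) = 0.1005; mass H = 0.1005 × 1.008 = 0.1013 g
mass O = 5.13 − (1.913) = 3.217 g → mol O = 0.2011
Divide by the smallest (0.1005 mol H): C 1.500, H 1.000, O 2.000
Scaling by 2: C 3.00, H 2.00, O 4.00 → C3H2O4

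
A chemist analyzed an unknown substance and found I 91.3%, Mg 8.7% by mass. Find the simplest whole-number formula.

Assume 100 g: 91.3 g I, 8.7 g Mg.
Moles — I: 91.3 / 126.90 = 0.7195 mol; Mg: 8.7 / 24.31 = 0.3579 mol
Smallest is Mg at 0.3579 mol; normalising gives I 2.010, Mg 1.000
Ratio ≈ 2:1, so the empirical formula is I2Mg

I2Mg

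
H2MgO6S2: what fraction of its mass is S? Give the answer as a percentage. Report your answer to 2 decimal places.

34.40%

Molar mass = 2(1.008) + 1(24.31) + 6(16.00) + 2(32.07) = 186.466 g/mol
Mass of S per mole = 2 × 32.07 = 64.140 g
% S = 64.140 / 186.466 × 100 = 34.40%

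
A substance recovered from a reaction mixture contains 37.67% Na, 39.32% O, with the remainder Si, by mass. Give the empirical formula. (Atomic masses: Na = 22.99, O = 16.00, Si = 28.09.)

Assume 100 g: 37.67 g Na, 39.32 g O, 23.01 g Si.
Moles — Na: 37.67 / 22.99 = 1.639 mol; O: 39.32 / 16.00 = 2.458 mol; Si: 23.01 / 28.09 = 0.8192 mol
Smallest is Si at 0.8192 mol; normalising gives Na 2.000, O 3.000, Si 1.000
≈ 2:3:1 → Na2O3Si

Na2O3Si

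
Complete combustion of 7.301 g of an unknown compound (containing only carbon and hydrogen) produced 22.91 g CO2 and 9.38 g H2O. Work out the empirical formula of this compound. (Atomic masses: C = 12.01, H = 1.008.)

CH2

mol C = 22.91 / 44.01 = 0.5206; mass C = 0.5206 × 12.01 = 6.252 g
mol H = 2 × (9.38 / 18.02) = 1.041; mass H = 1.041 × 1.008 = 1.049 g
Divide by the smallest (0.5206 mol C): C 1.000, H 2.000
Ratio ≈ 1:2, so the empirical formula is CH2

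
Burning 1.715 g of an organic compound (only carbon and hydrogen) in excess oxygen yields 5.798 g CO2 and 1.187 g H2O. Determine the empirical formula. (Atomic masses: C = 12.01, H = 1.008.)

mol C = 5.798 / 44.01 = 0.1317; mass C = 0.1317 × 12.01 = 1.582 g
mol H = 2 × (1.187 / 18.02) = 0.1317; mass H = 0.1317 × 1.008 = 0.1328 g
Ratios (÷ 0.1317): C 1.000, H 1.000
≈ 1:1 → CH

CH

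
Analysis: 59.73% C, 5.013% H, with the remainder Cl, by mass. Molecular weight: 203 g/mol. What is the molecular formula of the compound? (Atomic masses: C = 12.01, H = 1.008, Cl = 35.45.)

Assume 100 g: 59.73 g C, 5.013 g H, 35.257 g Cl.
Moles — C: 59.73 / 12.01 = 4.973 mol; H: 5.013 / 1.008 = 4.973 mol; Cl: 35.257 / 35.45 = 0.9946 mol
Smallest is Cl at 0.9946 mol; normalising gives C 5.001, H 5.000, Cl 1.000
→ C5H5Cl
Empirical-formula mass = 100.54 g/mol
n = 203 / 100.54 = 2.02 ≈ 2
Molecular formula = (C5H5Cl)×2 = C10H10Cl2

C10H10Cl2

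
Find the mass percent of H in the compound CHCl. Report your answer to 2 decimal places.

2.08%

Molar mass = 1(12.01) + 1(1.008) + 1(35.45) = 48.468 g/mol
Mass of H per mole = 1 × 1.008 = 1.008 g
% H = 1.008 / 48.468 × 100 = 2.08%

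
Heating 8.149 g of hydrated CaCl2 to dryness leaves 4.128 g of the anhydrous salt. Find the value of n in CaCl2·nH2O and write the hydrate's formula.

CaCl2·6H2O

Mass of water lost = 8.149 − 4.128 = 4.021 g → 4.021 / 18.02 = 0.2231 mol H2O
Molar mass of CaCl2 = 110.98 g/mol → mol CaCl2 = 4.128 / 110.98 = 0.0372
n = 0.2231 / 0.0372 = 6.00 ≈ 6 → CaCl2·6H2O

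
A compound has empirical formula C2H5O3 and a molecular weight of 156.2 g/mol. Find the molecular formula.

Empirical-formula mass = 77.06 g/mol
n = 156.2 / 77.06 = 2.03 ≈ 2
Molecular formula = (C2H5O3)2 = C4H10O6

C4H10O6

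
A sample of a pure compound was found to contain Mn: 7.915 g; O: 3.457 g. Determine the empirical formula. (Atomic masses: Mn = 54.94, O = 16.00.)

Mn2O3

Mn: 7.915 g ÷ 54.94 g/mol = 0.1441 mol
O: 3.457 g ÷ 16.00 g/mol = 0.2161 mol
Divide by the smallest (0.1441 mol Mn): Mn 1.000, O 1.500
×2: Mn 2.00, O 3.00 → Mn2O3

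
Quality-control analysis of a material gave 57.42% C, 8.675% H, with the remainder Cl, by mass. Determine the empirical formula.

Assume 100 g: 57.42 g C, 8.675 g H, 33.905 g Cl.
n(C) = 57.42/12.01 = 4.781, n(H) = 8.675/1.008 = 8.606, n(Cl) = 33.905/35.45 = 0.9564
Ratios (÷ 0.9564): C 4.999, H 8.998, Cl 1.000
→ C5H9Cl

C5H9Cl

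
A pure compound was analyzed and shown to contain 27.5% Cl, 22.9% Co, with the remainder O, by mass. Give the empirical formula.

Assume 100 g: 27.5 g Cl, 22.9 g Co, 49.6 g O.
Cl: 27.5 g ÷ 35.45 g/mol = 0.7757 mol
Co: 22.9 g ÷ 58.93 g/mol = 0.3886 mol
O: 49.6 g ÷ 16.00 g/mol = 3.1 mol
Ratios (÷ 0.3886): Cl 1.996, Co 1.000, O 7.977
→ Cl2CoO8

Cl2CoO8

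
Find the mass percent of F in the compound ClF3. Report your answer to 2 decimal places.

61.65%

Molar mass = 1(35.45) + 3(19.00) = 92.450 g/mol
Mass of F per mole = 3 × 19.00 = 57.000 g
% F = 57.000 / 92.450 × 100 = 61.65%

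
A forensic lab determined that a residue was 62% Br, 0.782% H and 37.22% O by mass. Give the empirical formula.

BrHO3

Assume 100 g: 62 g Br, 0.782 g H, 37.22 g O.
Br: 62 g ÷ 79.90 g/mol = 0.776 mol
H: 0.782 g ÷ 1.008 g/mol = 0.7758 mol
O: 37.22 g ÷ 16.00 g/mol = 2.326 mol
Smallest is H at 0.7758 mol; normalising gives Br 1.000, H 1.000, O 2.999
≈ 1:1:3 → BrHO3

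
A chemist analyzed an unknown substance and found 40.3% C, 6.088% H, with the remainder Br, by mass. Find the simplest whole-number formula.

C5H9Br

Assume 100 g: 40.3 g C, 6.088 g H, 53.612 g Br.
Moles — C: 40.3 / 12.01 = 3.356 mol; H: 6.088 / 1.008 = 6.04 mol; Br: 53.612 / 79.90 = 0.671 mol
Divide by the smallest (0.671 mol Br): C 5.001, H 9.001, Br 1.000
≈ 5:9:1 → C5H9Br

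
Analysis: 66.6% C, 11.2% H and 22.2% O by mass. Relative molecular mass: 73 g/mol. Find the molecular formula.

Assume 100 g: 66.6 g C, 11.2 g H, 22.2 g O.
C: 66.6 g ÷ 12.01 g/mol = 5.545 mol
H: 11.2 g ÷ 1.008 g/mol = 11.11 mol
O: 22.2 g ÷ 16.00 g/mol = 1.387 mol
Ratios (÷ 1.387): C 3.997, H 8.008, O 1.000
Ratio ≈ 4:8:1, so the empirical formula is C4H8O
Empirical-formula mass = 72.10 g/mol
n = 73 / 72.10 = 1.01 ≈ 1
Molecular formula = empirical formula = C4H8O

C4H8O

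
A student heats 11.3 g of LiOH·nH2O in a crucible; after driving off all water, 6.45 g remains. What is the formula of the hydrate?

LiOH·H2O

Mass of water lost = 11.3 − 6.45 = 4.85 g → 4.85 / 18.02 = 0.2691 mol H2O
Molar mass of LiOH = 23.95 g/mol → mol LiOH = 6.45 / 23.95 = 0.2693
n = 0.2691 / 0.2693 = 1.00 ≈ 1 → LiOH·H2O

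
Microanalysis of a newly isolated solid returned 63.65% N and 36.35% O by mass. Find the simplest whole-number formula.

Assume 100 g: 63.65 g N, 36.35 g O.
N: 63.65 g ÷ 14.01 g/mol = 4.543 mol
O: 36.35 g ÷ 16.00 g/mol = 2.272 mol
Ratios (÷ 2.272): N 2.000, O 1.000
→ N2O

N2O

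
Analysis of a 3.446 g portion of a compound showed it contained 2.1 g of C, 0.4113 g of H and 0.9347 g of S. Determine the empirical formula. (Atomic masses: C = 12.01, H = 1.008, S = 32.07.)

C: 2.1 g ÷ 12.01 g/mol = 0.1749 mol
H: 0.4113 g ÷ 1.008 g/mol = 0.408 mol
S: 0.9347 g ÷ 32.07 g/mol = 0.02915 mol
Smallest is S at 0.02915 mol; normalising gives C 5.999, H 14.000, S 1.000
≈ 6:14:1 → C6H14S

C6H14S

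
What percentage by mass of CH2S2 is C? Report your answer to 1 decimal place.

15.4%

Molar mass = 1(12.01) + 2(1.008) + 2(32.07) = 78.166 g/mol
Mass of C per mole = 1 × 12.01 = 12.010 g
% C = 12.010 / 78.166 × 100 = 15.4%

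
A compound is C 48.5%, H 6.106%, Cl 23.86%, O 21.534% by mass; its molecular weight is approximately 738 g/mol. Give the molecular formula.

Assume 100 g: 48.5 g C, 6.106 g H, 23.86 g Cl, 21.534 g O.
Moles — C: 48.5 / 12.01 = 4.038 mol; H: 6.106 / 1.008 = 6.058 mol; Cl: 23.86 / 35.45 = 0.6731 mol; O: 21.534 / 16.00 = 1.346 mol
Divide by the smallest (0.6731 mol Cl): C 6.000, H 9.000, Cl 1.000, O 2.000
Ratio ≈ 6:9:1:2, so the empirical formula is C6H9ClO2
Empirical-formula mass = 148.58 g/mol
n = 738 / 148.58 = 4.97 ≈ 5
Molecular formula = (C6H9ClO2)×5 = C30H45Cl5O10

C30H45Cl5O10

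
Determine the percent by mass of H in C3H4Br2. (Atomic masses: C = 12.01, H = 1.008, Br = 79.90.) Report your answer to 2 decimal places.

2.02%

Molar mass = 3(12.01) + 4(1.008) + 2(79.90) = 199.862 g/mol
Mass of H per mole = 4 × 1.008 = 4.032 g
% H = 4.032 / 199.862 × 100 = 2.02%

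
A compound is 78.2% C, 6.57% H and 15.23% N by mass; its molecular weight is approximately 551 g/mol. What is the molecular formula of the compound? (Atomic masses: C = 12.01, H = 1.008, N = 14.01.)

C36H36N6

Assume 100 g: 78.2 g C, 6.57 g H, 15.23 g N.
Moles — C: 78.2 / 12.01 = 6.511 mol; H: 6.57 / 1.008 = 6.518 mol; N: 15.23 / 14.01 = 1.087 mol
Divide by the smallest (1.087 mol N): C 5.990, H 5.996, N 1.000
≈ 6:6:1 → C6H6N
Empirical-formula mass = 92.12 g/mol
n = 551 / 92.12 = 5.98 ≈ 6
Molecular formula = (C6H6N)×6 = C36H36N6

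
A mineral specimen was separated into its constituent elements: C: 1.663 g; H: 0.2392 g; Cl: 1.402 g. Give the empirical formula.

C7H12Cl2

n(C) = 1.663/12.01 = 0.1385, n(H) = 0.2392/1.008 = 0.2373, n(Cl) = 1.402/35.45 = 0.03955
Smallest is Cl at 0.03955 mol; normalising gives C 3.501, H 6.000, Cl 1.000
Multiply by 2: C 7.00, H 12.00, Cl 2.00 → C7H12Cl2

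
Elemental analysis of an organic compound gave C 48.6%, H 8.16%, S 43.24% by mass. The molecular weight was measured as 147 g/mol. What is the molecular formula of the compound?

C6H12S2

Assume 100 g: 48.6 g C, 8.16 g H, 43.24 g S.
C: 48.6 g ÷ 12.01 g/mol = 4.047 mol
H: 8.16 g ÷ 1.008 g/mol = 8.095 mol
S: 43.24 g ÷ 32.07 g/mol = 1.348 mol
Ratios (÷ 1.348): C 3.001, H 6.004, S 1.000
≈ 3:6:1 → C3H6S
Empirical-formula mass = 74.15 g/mol
n = 147 / 74.15 = 1.98 ≈ 2
Molecular formula = (C3H6S)×2 = C6H12S2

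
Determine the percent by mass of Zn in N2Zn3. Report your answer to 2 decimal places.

Molar mass = 2(14.01) + 3(65.38) = 224.160 g/mol
Mass of Zn per mole = 3 × 65.38 = 196.140 g
% Zn = 196.140 / 224.160 × 100 = 87.50%

87.50%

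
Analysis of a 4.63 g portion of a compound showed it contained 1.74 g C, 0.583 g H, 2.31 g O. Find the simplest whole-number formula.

Moles — C: 1.74 / 12.01 = 0.1449 mol; H: 0.583 / 1.008 = 0.5784 mol; O: 2.31 / 16.00 = 0.1444 mol
Smallest is O at 0.1444 mol; normalising gives C 1.003, H 4.006, O 1.000
→ CH4O

CH4O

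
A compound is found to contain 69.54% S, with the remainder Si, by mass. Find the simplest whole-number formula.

S2Si

Assume 100 g: 69.54 g S, 30.46 g Si.
S: 69.54 g ÷ 32.07 g/mol = 2.168 mol
Si: 30.46 g ÷ 28.09 g/mol = 1.084 mol
Ratios (÷ 1.084): S 2.000, Si 1.000
≈ 2:1 → S2Si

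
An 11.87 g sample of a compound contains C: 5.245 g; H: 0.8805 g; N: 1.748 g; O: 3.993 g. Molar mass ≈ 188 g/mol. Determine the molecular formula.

C7H14N2O4

n(C) = 5.245/12.01 = 0.4367, n(H) = 0.8805/1.008 = 0.8735, n(N) = 1.748/14.01 = 0.1248, n(O) = 3.993/16.00 = 0.2496
Ratios (÷ 0.1248): C 3.500, H 7.001, N 1.000, O 2.000
Scaling by 2: C 7.00, H 14.00, N 2.00, O 4.00 → C7H14N2O4
Empirical-formula mass = 190.20 g/mol
n = 188 / 190.20 = 0.99 ≈ 1
Molecular formula = empirical formula = C7H14N2O4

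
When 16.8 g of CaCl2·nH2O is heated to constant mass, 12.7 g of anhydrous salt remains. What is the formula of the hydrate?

CaCl2·2H2O

Mass of water lost = 16.8 − 12.7 = 4.1 g → 4.1 / 18.02 = 0.2275 mol H2O
Molar mass of CaCl2 = 110.98 g/mol → mol CaCl2 = 12.7 / 110.98 = 0.1144
n = 0.2275 / 0.1144 = 1.99 ≈ 2 → CaCl2·2H2O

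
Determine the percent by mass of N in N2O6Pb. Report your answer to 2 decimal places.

8.46%

Molar mass = 2(14.01) + 6(16.00) + 1(207.2) = 331.220 g/mol
Mass of N per mole = 2 × 14.01 = 28.020 g
% N = 28.020 / 331.220 × 100 = 8.46%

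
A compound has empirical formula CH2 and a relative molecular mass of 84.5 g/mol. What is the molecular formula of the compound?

Empirical-formula mass = 14.03 g/mol
n = 84.5 / 14.03 = 6.02 ≈ 6
Molecular formula = (CH2)6 = C6H12

C6H12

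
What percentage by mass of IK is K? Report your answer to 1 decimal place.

23.6%

Molar mass = 1(126.90) + 1(39.10) = 166.000 g/mol
Mass of K per mole = 1 × 39.10 = 39.100 g
% K = 39.100 / 166.000 × 100 = 23.6%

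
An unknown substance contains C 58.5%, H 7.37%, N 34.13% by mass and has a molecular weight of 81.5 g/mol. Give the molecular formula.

C4H6N2

Assume 100 g: 58.5 g C, 7.37 g H, 34.13 g N.
n(C) = 58.5/12.01 = 4.871, n(H) = 7.37/1.008 = 7.312, n(N) = 34.13/14.01 = 2.436
Smallest is N at 2.436 mol; normalising gives C 1.999, H 3.001, N 1.000
→ C2H3N
Empirical-formula mass = 41.05 g/mol
n = 81.5 / 41.05 = 1.99 ≈ 2
Molecular formula = (C2H3N)×2 = C4H6N2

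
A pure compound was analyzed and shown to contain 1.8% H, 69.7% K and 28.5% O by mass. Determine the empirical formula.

Assume 100 g: 1.8 g H, 69.7 g K, 28.5 g O.
Moles — H: 1.8 / 1.008 = 1.786 mol; K: 69.7 / 39.10 = 1.783 mol; O: 28.5 / 16.00 = 1.781 mol
Smallest is O at 1.781 mol; normalising gives H 1.003, K 1.001, O 1.000
Ratio ≈ 1:1:1, so the empirical formula is HKO

HKO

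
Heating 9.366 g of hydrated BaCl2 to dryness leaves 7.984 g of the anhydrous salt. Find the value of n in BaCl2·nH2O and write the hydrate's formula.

Mass of water lost = 9.366 − 7.984 = 1.382 g → 1.382 / 18.02 = 0.07669 mol H2O
Molar mass of BaCl2 = 208.23 g/mol → mol BaCl2 = 7.984 / 208.23 = 0.03834
n = 0.07669 / 0.03834 = 2.00 ≈ 2 → BaCl2·2H2O

BaCl2·2H2O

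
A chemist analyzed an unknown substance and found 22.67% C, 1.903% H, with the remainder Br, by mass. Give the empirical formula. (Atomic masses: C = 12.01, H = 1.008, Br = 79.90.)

Assume 100 g: 22.67 g C, 1.903 g H, 75.427 g Br.
Moles — C: 22.67 / 12.01 = 1.888 mol; H: 1.903 / 1.008 = 1.888 mol; Br: 75.427 / 79.90 = 0.944 mol
Smallest is Br at 0.944 mol; normalising gives C 2.000, H 2.000, Br 1.000
→ C2H2Br

C2H2Br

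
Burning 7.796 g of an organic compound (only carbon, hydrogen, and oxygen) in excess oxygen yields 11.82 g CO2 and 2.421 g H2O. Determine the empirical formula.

mol C = 11.82 / 44.01 = 0.2686; mass C = 0.2686 × 12.01 = 3.226 g
mol H = 2 × (2.421 / 18.02) = 0.2687; mass H = 0.2687 × 1.008 = 0.2709 g
mass O = 7.796 − (3.496) = 4.300 g → mol O = 0.2687
Divide by the smallest (0.2686 mol C): C 1.000, H 1.000, O 1.001
≈ 1:1:1 → CHO

CHO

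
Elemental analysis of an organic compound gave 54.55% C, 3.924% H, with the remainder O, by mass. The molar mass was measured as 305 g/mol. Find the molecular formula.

C14H12O8

Assume 100 g: 54.55 g C, 3.924 g H, 41.526 g O.
Moles — C: 54.55 / 12.01 = 4.542 mol; H: 3.924 / 1.008 = 3.893 mol; O: 41.526 / 16.00 = 2.595 mol
Ratios (÷ 2.595): C 1.750, H 1.500, O 1.000
×4: C 7.00, H 6.00, O 4.00 → C7H6O4
Empirical-formula mass = 154.12 g/mol
n = 305 / 154.12 = 1.98 ≈ 2
Molecular formula = (C7H6O4)×2 = C14H12O8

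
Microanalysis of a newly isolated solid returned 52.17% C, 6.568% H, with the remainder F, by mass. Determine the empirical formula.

C2H3F

Assume 100 g: 52.17 g C, 6.568 g H, 41.262 g F.
n(C) = 52.17/12.01 = 4.344, n(H) = 6.568/1.008 = 6.516, n(F) = 41.262/19.00 = 2.172
Ratios (÷ 2.172): C 2.000, H 3.000, F 1.000
→ C2H3F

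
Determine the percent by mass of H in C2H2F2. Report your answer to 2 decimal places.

3.15%

Molar mass = 2(12.01) + 2(1.008) + 2(19.00) = 64.036 g/mol
Mass of H per mole = 2 × 1.008 = 2.016 g
% H = 2.016 / 64.036 × 100 = 3.15%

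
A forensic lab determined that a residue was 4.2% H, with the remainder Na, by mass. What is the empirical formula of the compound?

Assume 100 g: 4.2 g H, 95.8 g Na.
n(H) = 4.2/1.008 = 4.167, n(Na) = 95.8/22.99 = 4.167
Smallest is H at 4.167 mol; normalising gives H 1.000, Na 1.000
Ratio ≈ 1:1, so the empirical formula is HNa

HNa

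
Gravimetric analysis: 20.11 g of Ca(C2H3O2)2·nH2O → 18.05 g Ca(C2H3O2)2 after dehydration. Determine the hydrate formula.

Ca(C2H3O2)2·H2O

Mass of water lost = 20.11 − 18.05 = 2.06 g → 2.06 / 18.02 = 0.1143 mol H2O
Molar mass of Ca(C2H3O2)2 = 158.17 g/mol → mol Ca(C2H3O2)2 = 18.05 / 158.17 = 0.1141
n = 0.1143 / 0.1141 = 1.00 ≈ 1 → Ca(C2H3O2)2·H2O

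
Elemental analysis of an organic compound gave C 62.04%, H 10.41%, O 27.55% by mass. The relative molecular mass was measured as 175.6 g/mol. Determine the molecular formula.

C9H18O3

Assume 100 g: 62.04 g C, 10.41 g H, 27.55 g O.
n(C) = 62.04/12.01 = 5.166, n(H) = 10.41/1.008 = 10.33, n(O) = 27.55/16.00 = 1.722
Smallest is O at 1.722 mol; normalising gives C 3.000, H 5.998, O 1.000
Ratio ≈ 3:6:1, so the empirical formula is C3H6O
Empirical-formula mass = 58.08 g/mol
n = 175.6 / 58.08 = 3.02 ≈ 3
Molecular formula = (C3H6O)×3 = C9H18O3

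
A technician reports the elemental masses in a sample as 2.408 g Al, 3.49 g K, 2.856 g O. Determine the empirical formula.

AlKO2

Al: 2.408 g ÷ 26.98 g/mol = 0.08925 mol
K: 3.49 g ÷ 39.10 g/mol = 0.08926 mol
O: 2.856 g ÷ 16.00 g/mol = 0.1785 mol
Divide by the smallest (0.08925 mol Al): Al 1.000, K 1.000, O 2.000
→ AlKO2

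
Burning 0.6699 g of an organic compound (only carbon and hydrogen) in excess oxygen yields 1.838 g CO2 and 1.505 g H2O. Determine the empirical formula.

mol C = 1.838 / 44.01 = 0.04176; mass C = 0.04176 × 12.01 = 0.5016 g
mol H = 2 × (1.505 / 18.02) = 0.1670; mass H = 0.1670 × 1.008 = 0.1684 g
Ratios (÷ 0.04176): C 1.000, H 4.000
Ratio ≈ 1:4, so the empirical formula is CH4

CH4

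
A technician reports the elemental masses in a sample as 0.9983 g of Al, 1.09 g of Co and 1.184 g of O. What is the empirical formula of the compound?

Al2CoO4

Al: 0.9983 g ÷ 26.98 g/mol = 0.037 mol
Co: 1.09 g ÷ 58.93 g/mol = 0.0185 mol
O: 1.184 g ÷ 16.00 g/mol = 0.074 mol
Smallest is Co at 0.0185 mol; normalising gives Al 2.000, Co 1.000, O 4.001
≈ 2:1:4 → Al2CoO4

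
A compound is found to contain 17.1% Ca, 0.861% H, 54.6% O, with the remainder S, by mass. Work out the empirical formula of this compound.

Assume 100 g: 17.1 g Ca, 0.861 g H, 54.6 g O, 27.44 g S.
Moles — Ca: 17.1 / 40.08 = 0.4266 mol; H: 0.861 / 1.008 = 0.8542 mol; O: 54.6 / 16.00 = 3.413 mol; S: 27.44 / 32.07 = 0.8556 mol
Divide by the smallest (0.4266 mol Ca): Ca 1.000, H 2.002, O 7.998, S 2.005
→ CaH2O8S2

CaH2O8S2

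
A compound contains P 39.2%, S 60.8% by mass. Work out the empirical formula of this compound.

Assume 100 g: 39.2 g P, 60.8 g S.
n(P) = 39.2/30.97 = 1.266, n(S) = 60.8/32.07 = 1.896
Ratios (÷ 1.266): P 1.000, S 1.498
×2: P 2.00, S 3.00 → P2S3

P2S3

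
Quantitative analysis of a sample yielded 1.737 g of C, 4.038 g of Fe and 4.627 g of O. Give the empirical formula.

n(C) = 1.737/12.01 = 0.1446, n(Fe) = 4.038/55.85 = 0.0723, n(O) = 4.627/16.00 = 0.2892
Divide by the smallest (0.0723 mol Fe): C 2.000, Fe 1.000, O 4.000
→ C2FeO4

C2FeO4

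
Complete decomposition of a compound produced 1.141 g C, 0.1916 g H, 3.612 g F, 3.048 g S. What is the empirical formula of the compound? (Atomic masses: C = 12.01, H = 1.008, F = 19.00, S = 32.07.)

CH2F2S

n(C) = 1.141/12.01 = 0.095, n(H) = 0.1916/1.008 = 0.1901, n(F) = 3.612/19.00 = 0.1901, n(S) = 3.048/32.07 = 0.09504
Ratios (÷ 0.095): C 1.000, H 2.001, F 2.001, S 1.000
≈ 1:2:2:1 → CH2F2S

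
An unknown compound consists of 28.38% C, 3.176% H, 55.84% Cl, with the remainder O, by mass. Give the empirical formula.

Assume 100 g: 28.38 g C, 3.176 g H, 55.84 g Cl, 12.604 g O.
n(C) = 28.38/12.01 = 2.363, n(H) = 3.176/1.008 = 3.151, n(Cl) = 55.84/35.45 = 1.575, n(O) = 12.604/16.00 = 0.7877
Ratios (÷ 0.7877): C 3.000, H 4.000, Cl 2.000, O 1.000
≈ 3:4:2:1 → C3H4Cl2O

C3H4Cl2O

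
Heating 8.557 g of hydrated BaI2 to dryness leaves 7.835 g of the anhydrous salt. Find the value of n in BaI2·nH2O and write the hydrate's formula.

Mass of water lost = 8.557 − 7.835 = 0.722 g → 0.722 / 18.02 = 0.04007 mol H2O
Molar mass of BaI2 = 391.13 g/mol → mol BaI2 = 7.835 / 391.13 = 0.02003
n = 0.04007 / 0.02003 = 2.00 ≈ 2 → BaI2·2H2O

BaI2·2H2O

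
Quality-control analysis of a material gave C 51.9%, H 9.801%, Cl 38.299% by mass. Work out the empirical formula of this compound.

Assume 100 g: 51.9 g C, 9.801 g H, 38.299 g Cl.
n(C) = 51.9/12.01 = 4.321, n(H) = 9.801/1.008 = 9.723, n(Cl) = 38.299/35.45 = 1.08
Smallest is Cl at 1.08 mol; normalising gives C 4.000, H 9.000, Cl 1.000
→ C4H9Cl

C4H9Cl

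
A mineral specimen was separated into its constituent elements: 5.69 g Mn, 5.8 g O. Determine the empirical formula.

n(Mn) = 5.69/54.94 = 0.1036, n(O) = 5.8/16.00 = 0.3625
Ratios (÷ 0.1036): Mn 1.000, O 3.500
×2: Mn 2.00, O 7.00 → Mn2O7

Mn2O7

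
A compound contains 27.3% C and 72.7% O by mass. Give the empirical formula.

CO2

Assume 100 g: 27.3 g C, 72.7 g O.
C: 27.3 g ÷ 12.01 g/mol = 2.273 mol
O: 72.7 g ÷ 16.00 g/mol = 4.544 mol
Smallest is C at 2.273 mol; normalising gives C 1.000, O 1.999
→ CO2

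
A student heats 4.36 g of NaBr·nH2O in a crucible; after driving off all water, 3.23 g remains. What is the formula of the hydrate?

NaBr·2H2O

Mass of water lost = 4.36 − 3.23 = 1.13 g → 1.13 / 18.02 = 0.06271 mol H2O
Molar mass of NaBr = 102.89 g/mol → mol NaBr = 3.23 / 102.89 = 0.03139
n = 0.06271 / 0.03139 = 2.00 ≈ 2 → NaBr·2H2O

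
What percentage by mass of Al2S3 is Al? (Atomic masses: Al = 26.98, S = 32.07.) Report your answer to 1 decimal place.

35.9%

Molar mass = 2(26.98) + 3(32.07) = 150.170 g/mol
Mass of Al per mole = 2 × 26.98 = 53.960 g
% Al = 53.960 / 150.170 × 100 = 35.9%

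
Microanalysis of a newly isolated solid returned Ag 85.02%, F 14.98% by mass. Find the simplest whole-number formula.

Assume 100 g: 85.02 g Ag, 14.98 g F.
Ag: 85.02 g ÷ 107.87 g/mol = 0.7882 mol
F: 14.98 g ÷ 19.00 g/mol = 0.7884 mol
Ratios (÷ 0.7882): Ag 1.000, F 1.000
≈ 1:1 → AgF

AgF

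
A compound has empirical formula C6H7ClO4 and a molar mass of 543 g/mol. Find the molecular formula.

Empirical-formula mass = 178.57 g/mol
n = 543 / 178.57 = 3.04 ≈ 3
Molecular formula = (C6H7ClO4)3 = C18H21Cl3O12

C18H21Cl3O12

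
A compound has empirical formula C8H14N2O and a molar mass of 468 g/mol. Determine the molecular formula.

C24H42N6O3

Empirical-formula mass = 154.21 g/mol
n = 468 / 154.21 = 3.03 ≈ 3
Molecular formula = (C8H14N2O)3 = C24H42N6O3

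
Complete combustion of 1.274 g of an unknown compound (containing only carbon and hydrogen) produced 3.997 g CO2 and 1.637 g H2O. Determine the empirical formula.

CH2

mol C = 3.997 / 44.01 = 0.09082; mass C = 0.09082 × 12.01 = 1.091 g
mol H = 2 × (1.637 / 18.02) = 0.1817; mass H = 0.1817 × 1.008 = 0.1831 g
Smallest is C at 0.09082 mol; normalising gives C 1.000, H 2.001
→ CH2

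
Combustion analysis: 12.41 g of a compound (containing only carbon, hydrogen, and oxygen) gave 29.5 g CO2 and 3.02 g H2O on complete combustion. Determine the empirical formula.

C8H4O3

mol C = 29.5 / 44.01 = 0.6703; mass C = 0.6703 × 12.01 = 8.050 g
mol H = 2 × (3.02 / 18.02) = 0.3352; mass H = 0.3352 × 1.008 = 0.3379 g
mass O = 12.41 − (8.388) = 4.022 g → mol O = 0.2514
Ratios (÷ 0.2514): C 2.667, H 1.333, O 1.000
Multiply by 3: C 8.00, H 4.00, O 3.00 → C8H4O3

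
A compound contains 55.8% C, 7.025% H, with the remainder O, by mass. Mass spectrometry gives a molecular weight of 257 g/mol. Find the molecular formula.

Assume 100 g: 55.8 g C, 7.025 g H, 37.175 g O.
Moles — C: 55.8 / 12.01 = 4.646 mol; H: 7.025 / 1.008 = 6.969 mol; O: 37.175 / 16.00 = 2.323 mol
Smallest is O at 2.323 mol; normalising gives C 2.000, H 3.000, O 1.000
→ C2H3O
Empirical-formula mass = 43.04 g/mol
n = 257 / 43.04 = 5.97 ≈ 6
Molecular formula = (C2H3O)×6 = C12H18O6

C12H18O6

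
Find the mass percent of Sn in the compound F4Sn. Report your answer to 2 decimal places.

60.97%

Molar mass = 4(19.00) + 1(118.71) = 194.710 g/mol
Mass of Sn per mole = 1 × 118.71 = 118.710 g
% Sn = 118.710 / 194.710 × 100 = 60.97%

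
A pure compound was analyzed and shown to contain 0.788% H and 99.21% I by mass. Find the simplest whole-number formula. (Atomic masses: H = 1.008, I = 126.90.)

Assume 100 g: 0.788 g H, 99.21 g I.
H: 0.788 g ÷ 1.008 g/mol = 0.7817 mol
I: 99.21 g ÷ 126.90 g/mol = 0.7818 mol
Smallest is H at 0.7817 mol; normalising gives H 1.000, I 1.000
Ratio ≈ 1:1, so the empirical formula is HI

HI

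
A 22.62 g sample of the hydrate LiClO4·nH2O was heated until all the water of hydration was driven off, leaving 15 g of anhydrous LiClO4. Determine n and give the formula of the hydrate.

LiClO4·3H2O

Mass of water lost = 22.62 − 15 = 7.62 g → 7.62 / 18.02 = 0.4229 mol H2O
Molar mass of LiClO4 = 106.39 g/mol → mol LiClO4 = 15 / 106.39 = 0.141
n = 0.4229 / 0.141 = 3.00 ≈ 3 → LiClO4·3H2O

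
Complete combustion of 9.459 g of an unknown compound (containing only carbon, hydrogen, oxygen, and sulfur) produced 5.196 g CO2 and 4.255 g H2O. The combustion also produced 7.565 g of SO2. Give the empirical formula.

mol C = 5.196 / 44.01 = 0.1181; mass C = 0.1181 × 12.01 = 1.418 g
mol H = 2 × (4.255 / 18.02) = 0.4723; mass H = 0.4723 × 1.008 = 0.4760 g
mol S = 7.565 / 64.07 = 0.1181; mass S = 3.787 g
mass O = 9.459 − (5.681) = 3.778 g → mol O = 0.2361
Smallest is C at 0.1181 mol; normalising gives C 1.000, H 4.000, O 2.000, S 1.000
Ratio ≈ 1:4:2:1, so the empirical formula is CH4O2S

CH4O2S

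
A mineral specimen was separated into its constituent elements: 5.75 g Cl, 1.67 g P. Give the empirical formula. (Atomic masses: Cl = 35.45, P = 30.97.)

Cl: 5.75 g ÷ 35.45 g/mol = 0.1622 mol
P: 1.67 g ÷ 30.97 g/mol = 0.05392 mol
Ratios (÷ 0.05392): Cl 3.008, P 1.000
Ratio ≈ 3:1, so the empirical formula is Cl3P

Cl3P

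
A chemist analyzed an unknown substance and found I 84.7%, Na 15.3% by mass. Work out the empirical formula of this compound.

INa

Assume 100 g: 84.7 g I, 15.3 g Na.
Moles — I: 84.7 / 126.90 = 0.6675 mol; Na: 15.3 / 22.99 = 0.6655 mol
Divide by the smallest (0.6655 mol Na): I 1.003, Na 1.000
→ INa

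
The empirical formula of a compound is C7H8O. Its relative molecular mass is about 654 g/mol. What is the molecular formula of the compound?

Empirical-formula mass = 108.13 g/mol
n = 654 / 108.13 = 6.05 ≈ 6
Molecular formula = (C7H8O)6 = C42H48O6

C42H48O6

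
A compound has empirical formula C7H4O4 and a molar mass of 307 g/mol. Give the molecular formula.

C14H8O8

Empirical-formula mass = 152.10 g/mol
n = 307 / 152.10 = 2.02 ≈ 2
Molecular formula = (C7H4O4)2 = C14H8O8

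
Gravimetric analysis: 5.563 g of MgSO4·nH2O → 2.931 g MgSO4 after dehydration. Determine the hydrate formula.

MgSO4·6H2O

Mass of water lost = 5.563 − 2.931 = 2.632 g → 2.632 / 18.02 = 0.1461 mol H2O
Molar mass of MgSO4 = 120.38 g/mol → mol MgSO4 = 2.931 / 120.38 = 0.02435
n = 0.1461 / 0.02435 = 6.00 ≈ 6 → MgSO4·6H2O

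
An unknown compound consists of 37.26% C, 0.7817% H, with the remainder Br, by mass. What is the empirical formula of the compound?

Assume 100 g: 37.26 g C, 0.7817 g H, 61.958 g Br.
n(C) = 37.26/12.01 = 3.102, n(H) = 0.7817/1.008 = 0.7755, n(Br) = 61.958/79.90 = 0.7754
Ratios (÷ 0.7754): C 4.001, H 1.000, Br 1.000
→ C4HBr

C4HBr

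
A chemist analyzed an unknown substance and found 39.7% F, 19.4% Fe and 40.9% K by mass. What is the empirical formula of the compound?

Assume 100 g: 39.7 g F, 19.4 g Fe, 40.9 g K.
Moles — F: 39.7 / 19.00 = 2.089 mol; Fe: 19.4 / 55.85 = 0.3474 mol; K: 40.9 / 39.10 = 1.046 mol
Ratios (÷ 0.3474): F 6.015, Fe 1.000, K 3.011
≈ 6:1:3 → F6FeK3

F6FeK3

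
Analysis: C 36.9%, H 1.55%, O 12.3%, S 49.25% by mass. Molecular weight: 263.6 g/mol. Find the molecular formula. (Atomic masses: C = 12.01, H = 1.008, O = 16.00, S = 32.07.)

Assume 100 g: 36.9 g C, 1.55 g H, 12.3 g O, 49.25 g S.
n(C) = 36.9/12.01 = 3.072, n(H) = 1.55/1.008 = 1.538, n(O) = 12.3/16.00 = 0.7688, n(S) = 49.25/32.07 = 1.536
Divide by the smallest (0.7688 mol O): C 3.997, H 2.000, O 1.000, S 1.998
≈ 4:2:1:2 → C4H2OS2
Empirical-formula mass = 130.20 g/mol
n = 263.6 / 130.20 = 2.02 ≈ 2
Molecular formula = (C4H2OS2)×2 = C8H4O2S4

C8H4O2S4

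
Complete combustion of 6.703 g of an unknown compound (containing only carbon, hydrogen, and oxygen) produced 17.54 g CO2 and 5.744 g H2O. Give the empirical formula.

C5H8O

mol C = 17.54 / 44.01 = 0.3985; mass C = 0.3985 × 12.01 = 4.787 g
mol H = 2 × (5.744 / 18.02) = 0.6375; mass H = 0.6375 × 1.008 = 0.6426 g
mass O = 6.703 − (5.429) = 1.274 g → mol O = 0.07962
Ratios (÷ 0.07962): C 5.006, H 8.007, O 1.000
Ratio ≈ 5:8:1, so the empirical formula is C5H8O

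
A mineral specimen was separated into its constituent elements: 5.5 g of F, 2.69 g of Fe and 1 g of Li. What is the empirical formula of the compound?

F6FeLi3

n(F) = 5.5/19.00 = 0.2895, n(Fe) = 2.69/55.85 = 0.04816, n(Li) = 1/6.94 = 0.1441
Ratios (÷ 0.04816): F 6.010, Fe 1.000, Li 2.992
Ratio ≈ 6:1:3, so the empirical formula is F6FeLi3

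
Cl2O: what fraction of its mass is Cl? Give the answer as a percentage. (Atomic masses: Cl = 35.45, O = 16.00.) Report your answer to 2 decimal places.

81.59%

Molar mass = 2(35.45) + 1(16.00) = 86.900 g/mol
Mass of Cl per mole = 2 × 35.45 = 70.900 g
% Cl = 70.900 / 86.900 × 100 = 81.59%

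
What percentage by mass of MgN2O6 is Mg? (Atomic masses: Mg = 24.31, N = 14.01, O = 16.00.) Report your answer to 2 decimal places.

Molar mass = 1(24.31) + 2(14.01) + 6(16.00) = 148.330 g/mol
Mass of Mg per mole = 1 × 24.31 = 24.310 g
% Mg = 24.310 / 148.330 × 100 = 16.39%

16.39%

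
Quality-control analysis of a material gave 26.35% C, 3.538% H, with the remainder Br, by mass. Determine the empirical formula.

Assume 100 g: 26.35 g C, 3.538 g H, 70.112 g Br.
n(C) = 26.35/12.01 = 2.194, n(H) = 3.538/1.008 = 3.51, n(Br) = 70.112/79.90 = 0.8775
Ratios (÷ 0.8775): C 2.500, H 4.000, Br 1.000
×2: C 5.00, H 8.00, Br 2.00 → C5H8Br2

C5H8Br2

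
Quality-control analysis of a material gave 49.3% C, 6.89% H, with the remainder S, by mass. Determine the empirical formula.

C3H5S

Assume 100 g: 49.3 g C, 6.89 g H, 43.81 g S.
n(C) = 49.3/12.01 = 4.105, n(H) = 6.89/1.008 = 6.835, n(S) = 43.81/32.07 = 1.366
Ratios (÷ 1.366): C 3.005, H 5.004, S 1.000
Ratio ≈ 3:5:1, so the empirical formula is C3H5S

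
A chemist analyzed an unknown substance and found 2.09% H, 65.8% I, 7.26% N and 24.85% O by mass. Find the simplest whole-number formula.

H4INO3

Assume 100 g: 2.09 g H, 65.8 g I, 7.26 g N, 24.85 g O.
n(H) = 2.09/1.008 = 2.073, n(I) = 65.8/126.90 = 0.5185, n(N) = 7.26/14.01 = 0.5182, n(O) = 24.85/16.00 = 1.553
Smallest is N at 0.5182 mol; normalising gives H 4.001, I 1.001, N 1.000, O 2.997
≈ 4:1:1:3 → H4INO3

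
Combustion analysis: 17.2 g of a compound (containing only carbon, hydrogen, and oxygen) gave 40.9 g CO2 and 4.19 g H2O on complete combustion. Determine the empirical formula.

C8H4O3

mol C = 40.9 / 44.01 = 0.9293; mass C = 0.9293 × 12.01 = 11.16 g
mol H = 2 × (4.19 / 18.02) = 0.4650; mass H = 0.4650 × 1.008 = 0.4688 g
mass O = 17.2 − (11.63) = 5.570 g → mol O = 0.3481
Smallest is O at 0.3481 mol; normalising gives C 2.670, H 1.336, O 1.000
Scaling by 3: C 8.01, H 4.01, O 3.00 → C8H4O3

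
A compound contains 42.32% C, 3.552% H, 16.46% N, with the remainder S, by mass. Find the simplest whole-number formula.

Assume 100 g: 42.32 g C, 3.552 g H, 16.46 g N, 37.668 g S.
n(C) = 42.32/12.01 = 3.524, n(H) = 3.552/1.008 = 3.524, n(N) = 16.46/14.01 = 1.175, n(S) = 37.668/32.07 = 1.175
Smallest is S at 1.175 mol; normalising gives C 3.000, H 3.000, N 1.000, S 1.000
Ratio ≈ 3:3:1:1, so the empirical formula is C3H3NS

C3H3NS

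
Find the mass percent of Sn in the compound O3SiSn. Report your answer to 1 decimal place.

Molar mass = 3(16.00) + 1(28.09) + 1(118.71) = 194.800 g/mol
Mass of Sn per mole = 1 × 118.71 = 118.710 g
% Sn = 118.710 / 194.800 × 100 = 60.9%

60.9%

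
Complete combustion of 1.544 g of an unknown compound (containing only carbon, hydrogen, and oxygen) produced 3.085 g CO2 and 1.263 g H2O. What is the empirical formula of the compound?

C2H4O

mol C = 3.085 / 44.01 = 0.07010; mass C = 0.07010 × 12.01 = 0.8419 g
mol H = 2 × (1.263 / 18.02) = 0.1402; mass H = 0.1402 × 1.008 = 0.1413 g
mass O = 1.544 − (0.9832) = 0.5608 g → mol O = 0.03505
Divide by the smallest (0.03505 mol O): C 2.000, H 3.999, O 1.000
≈ 2:4:1 → C2H4O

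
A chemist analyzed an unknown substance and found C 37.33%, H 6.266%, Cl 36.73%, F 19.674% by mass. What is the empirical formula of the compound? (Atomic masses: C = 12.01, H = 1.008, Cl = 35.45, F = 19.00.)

Assume 100 g: 37.33 g C, 6.266 g H, 36.73 g Cl, 19.674 g F.
n(C) = 37.33/12.01 = 3.108, n(H) = 6.266/1.008 = 6.216, n(Cl) = 36.73/35.45 = 1.036, n(F) = 19.674/19.00 = 1.035
Smallest is F at 1.035 mol; normalising gives C 3.002, H 6.003, Cl 1.001, F 1.000
→ C3H6ClF

C3H6ClF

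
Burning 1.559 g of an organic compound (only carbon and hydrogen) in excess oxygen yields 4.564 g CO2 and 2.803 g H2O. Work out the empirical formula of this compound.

CH3

mol C = 4.564 / 44.01 = 0.1037; mass C = 0.1037 × 12.01 = 1.245 g
mol H = 2 × (2.803 / 18.02) = 0.3111; mass H = 0.3111 × 1.008 = 0.3136 g
Ratios (÷ 0.1037): C 1.000, H 3.000
Ratio ≈ 1:3, so the empirical formula is CH3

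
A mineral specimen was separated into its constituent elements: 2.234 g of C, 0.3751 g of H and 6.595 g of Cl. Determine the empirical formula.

CH2Cl

Moles — C: 2.234 / 12.01 = 0.186 mol; H: 0.3751 / 1.008 = 0.3721 mol; Cl: 6.595 / 35.45 = 0.186 mol
Smallest is C at 0.186 mol; normalising gives C 1.000, H 2.001, Cl 1.000
→ CH2Cl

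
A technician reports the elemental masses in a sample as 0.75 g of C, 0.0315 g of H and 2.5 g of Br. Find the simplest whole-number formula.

C2HBr

Moles — C: 0.75 / 12.01 = 0.06245 mol; H: 0.0315 / 1.008 = 0.03125 mol; Br: 2.5 / 79.90 = 0.03129 mol
Ratios (÷ 0.03125): C 1.998, H 1.000, Br 1.001
Ratio ≈ 2:1:1, so the empirical formula is C2HBr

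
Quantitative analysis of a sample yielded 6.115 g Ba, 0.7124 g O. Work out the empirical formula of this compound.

BaO

n(Ba) = 6.115/137.33 = 0.04453, n(O) = 0.7124/16.00 = 0.04453
Ratios (÷ 0.04453): Ba 1.000, O 1.000
→ BaO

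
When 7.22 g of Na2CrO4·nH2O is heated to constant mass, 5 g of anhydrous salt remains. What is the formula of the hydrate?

Na2CrO4·4H2O

Mass of water lost = 7.22 − 5 = 2.22 g → 2.22 / 18.02 = 0.1232 mol H2O
Molar mass of Na2CrO4 = 161.98 g/mol → mol Na2CrO4 = 5 / 161.98 = 0.03087
n = 0.1232 / 0.03087 = 3.99 ≈ 4 → Na2CrO4·4H2O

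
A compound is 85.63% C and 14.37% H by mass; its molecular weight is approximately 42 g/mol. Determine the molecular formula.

C3H6

Assume 100 g: 85.63 g C, 14.37 g H.
Moles — C: 85.63 / 12.01 = 7.13 mol; H: 14.37 / 1.008 = 14.26 mol
Ratios (÷ 7.13): C 1.000, H 1.999
≈ 1:2 → CH2
Empirical-formula mass = 14.03 g/mol
n = 42 / 14.03 = 2.99 ≈ 3
Molecular formula = (CH2)×3 = C3H6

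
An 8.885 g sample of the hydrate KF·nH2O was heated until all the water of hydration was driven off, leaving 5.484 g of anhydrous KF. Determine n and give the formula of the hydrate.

KF·2H2O

Mass of water lost = 8.885 − 5.484 = 3.401 g → 3.401 / 18.02 = 0.1887 mol H2O
Molar mass of KF = 58.10 g/mol → mol KF = 5.484 / 58.10 = 0.09439
n = 0.1887 / 0.09439 = 2.00 ≈ 2 → KF·2H2O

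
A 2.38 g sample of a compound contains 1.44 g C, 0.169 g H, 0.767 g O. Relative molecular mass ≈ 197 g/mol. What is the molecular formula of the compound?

C10H14O4

n(C) = 1.44/12.01 = 0.1199, n(H) = 0.169/1.008 = 0.1677, n(O) = 0.767/16.00 = 0.04794
Smallest is O at 0.04794 mol; normalising gives C 2.501, H 3.497, O 1.000
Scaling by 2: C 5.00, H 6.99, O 2.00 → C5H7O2
Empirical-formula mass = 99.11 g/mol
n = 197 / 99.11 = 1.99 ≈ 2
Molecular formula = (C5H7O2)×2 = C10H14O4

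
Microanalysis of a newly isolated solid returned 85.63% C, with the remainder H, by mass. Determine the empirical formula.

CH2

Assume 100 g: 85.63 g C, 14.37 g H.
n(C) = 85.63/12.01 = 7.13, n(H) = 14.37/1.008 = 14.26
Smallest is C at 7.13 mol; normalising gives C 1.000, H 1.999
Ratio ≈ 1:2, so the empirical formula is CH2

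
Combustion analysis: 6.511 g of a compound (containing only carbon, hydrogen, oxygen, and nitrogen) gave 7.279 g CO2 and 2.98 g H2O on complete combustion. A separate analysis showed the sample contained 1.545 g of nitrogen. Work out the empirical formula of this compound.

mol C = 7.279 / 44.01 = 0.1654; mass C = 0.1654 × 12.01 = 1.986 g
mol H = 2 × (2.98 / 18.02) = 0.3307; mass H = 0.3307 × 1.008 = 0.3334 g
mol N = 1.545 / 14.01 = 0.1103
mass O = 6.511 − (3.865) = 2.646 g → mol O = 0.1654
Divide by the smallest (0.1103 mol N): C 1.500, H 2.999, N 1.000, O 1.500
Scaling by 2: C 3.00, H 6.00, N 2.00, O 3.00 → C3H6N2O3

C3H6N2O3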